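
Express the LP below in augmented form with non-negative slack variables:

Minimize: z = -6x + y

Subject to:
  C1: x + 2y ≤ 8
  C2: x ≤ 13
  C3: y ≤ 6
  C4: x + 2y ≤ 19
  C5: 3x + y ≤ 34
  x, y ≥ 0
min z = -6x + y

s.t.
  x + 2y + s1 = 8
  x + s2 = 13
  y + s3 = 6
  x + 2y + s4 = 19
  3x + y + s5 = 34
  x, y, s1, s2, s3, s4, s5 ≥ 0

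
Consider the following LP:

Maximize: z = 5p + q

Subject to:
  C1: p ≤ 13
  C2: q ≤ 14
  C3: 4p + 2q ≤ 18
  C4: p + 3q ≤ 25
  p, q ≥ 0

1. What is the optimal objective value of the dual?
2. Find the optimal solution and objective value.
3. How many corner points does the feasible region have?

1. 22.5 (by strong duality, equal to the primal optimum)
2. p = 4.5, q = 0, z = 22.5
3. 4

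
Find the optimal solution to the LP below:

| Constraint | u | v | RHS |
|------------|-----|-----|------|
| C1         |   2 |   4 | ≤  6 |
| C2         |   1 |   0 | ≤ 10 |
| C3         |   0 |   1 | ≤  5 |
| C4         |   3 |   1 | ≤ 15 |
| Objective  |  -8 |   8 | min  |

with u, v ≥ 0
u = 3, v = 0, z = -24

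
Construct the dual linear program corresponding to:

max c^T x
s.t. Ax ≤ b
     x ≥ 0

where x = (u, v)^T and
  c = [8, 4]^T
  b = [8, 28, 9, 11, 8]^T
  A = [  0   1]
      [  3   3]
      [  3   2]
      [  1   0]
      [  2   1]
Minimize: z = 8y1 + 28y2 + 9y3 + 11y4 + 8y5

Subject to:
  C1: -3y2 - 3y3 - y4 - 2y5 ≤ -8
  C2: -y1 - 3y2 - 2y3 - y5 ≤ -4
  y1, y2, y3, y4, y5 ≥ 0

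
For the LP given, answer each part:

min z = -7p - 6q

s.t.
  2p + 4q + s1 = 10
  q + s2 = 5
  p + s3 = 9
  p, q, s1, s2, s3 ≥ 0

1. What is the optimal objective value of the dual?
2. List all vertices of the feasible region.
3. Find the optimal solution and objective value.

1. -35 (by strong duality, equal to the primal optimum)
2. (0, 0), (5, 0), (0, 2.5)
3. p = 5, q = 0, z = -35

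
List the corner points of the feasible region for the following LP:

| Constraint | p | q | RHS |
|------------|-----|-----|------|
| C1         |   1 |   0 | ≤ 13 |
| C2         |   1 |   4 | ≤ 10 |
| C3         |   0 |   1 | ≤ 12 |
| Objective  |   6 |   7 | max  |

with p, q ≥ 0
Each vertex is the intersection of two constraint boundaries that also satisfies all remaining constraints:
  p = 0 and q = 0 → (0, 0)
  p + 4q = 10 and q = 0 → (10, 0)
  p + 4q = 10 and p = 0 → (0, 2.5)

Vertices: (0, 0), (10, 0), (0, 2.5)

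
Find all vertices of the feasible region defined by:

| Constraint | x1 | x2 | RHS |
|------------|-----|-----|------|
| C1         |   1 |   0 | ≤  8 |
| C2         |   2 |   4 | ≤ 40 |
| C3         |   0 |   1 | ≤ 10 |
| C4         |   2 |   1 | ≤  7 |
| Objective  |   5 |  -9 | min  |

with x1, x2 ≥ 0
Each vertex is the intersection of two constraint boundaries that also satisfies all remaining constraints:
  x1 = 0 and x2 = 0 → (0, 0)
  2x1 + x2 = 7 and x2 = 0 → (3.5, 0)
  2x1 + x2 = 7 and x1 = 0 → (0, 7)

Vertices: (0, 0), (3.5, 0), (0, 7)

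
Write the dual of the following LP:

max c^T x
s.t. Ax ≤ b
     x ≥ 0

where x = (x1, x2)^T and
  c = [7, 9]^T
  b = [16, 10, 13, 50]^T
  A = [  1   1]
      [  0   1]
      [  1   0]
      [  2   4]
Minimize: z = 16y1 + 10y2 + 13y3 + 50y4

Subject to:
  C1: -y1 - y3 - 2y4 ≤ -7
  C2: -y1 - y2 - 4y4 ≤ -9
  y1, y2, y3, y4 ≥ 0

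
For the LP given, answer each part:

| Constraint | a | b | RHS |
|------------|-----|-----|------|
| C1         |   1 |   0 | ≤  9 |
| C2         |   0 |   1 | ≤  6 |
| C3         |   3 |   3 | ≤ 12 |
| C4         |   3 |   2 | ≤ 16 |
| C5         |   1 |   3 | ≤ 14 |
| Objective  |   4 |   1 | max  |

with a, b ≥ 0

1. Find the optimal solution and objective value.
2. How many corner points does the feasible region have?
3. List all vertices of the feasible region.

1. a = 4, b = 0, z = 16
2. 3
3. (0, 0), (4, 0), (0, 4)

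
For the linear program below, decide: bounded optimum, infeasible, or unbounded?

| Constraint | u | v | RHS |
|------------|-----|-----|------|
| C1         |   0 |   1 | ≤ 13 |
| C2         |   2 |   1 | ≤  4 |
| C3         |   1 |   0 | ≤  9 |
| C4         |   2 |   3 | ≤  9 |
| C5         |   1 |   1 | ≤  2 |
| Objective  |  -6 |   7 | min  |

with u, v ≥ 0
The point (2, 0) satisfies every constraint, so the LP is feasible; the constraints give u ≤ 9 and v ≤ 13, which with u, v ≥ 0 keep the feasible region inside a bounded box. A feasible, bounded LP attains a finite optimum at a vertex.

Evaluating z = -6u + 7v at each vertex:
  (0, 0): z = 0
  (2, 0): z = -12
  (0, 2): z = 14

Bounded optimum: z* = -12 at (2, 0).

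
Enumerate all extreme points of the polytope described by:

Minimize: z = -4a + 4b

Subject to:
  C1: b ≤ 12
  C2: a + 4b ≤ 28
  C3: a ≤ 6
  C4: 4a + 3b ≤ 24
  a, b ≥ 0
Each vertex is the intersection of two constraint boundaries that also satisfies all remaining constraints:
  a = 0 and b = 0 → (0, 0)
  a = 6 and 4a + 3b = 24 → (6, 0)
  a + 4b = 28 and 4a + 3b = 24 → (0.9231, 6.769)
  a + 4b = 28 and a = 0 → (0, 7)

Vertices: (0, 0), (6, 0), (0.9231, 6.769), (0, 7)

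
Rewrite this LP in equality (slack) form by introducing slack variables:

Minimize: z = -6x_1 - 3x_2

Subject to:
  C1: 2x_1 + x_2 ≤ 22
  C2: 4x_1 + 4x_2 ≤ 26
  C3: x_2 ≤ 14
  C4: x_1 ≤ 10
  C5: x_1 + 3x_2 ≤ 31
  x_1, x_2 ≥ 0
min z = -6x_1 - 3x_2

s.t.
  2x_1 + x_2 + s1 = 22
  4x_1 + 4x_2 + s2 = 26
  x_2 + s3 = 14
  x_1 + s4 = 10
  x_1 + 3x_2 + s5 = 31
  x_1, x_2, s1, s2, s3, s4, s5 ≥ 0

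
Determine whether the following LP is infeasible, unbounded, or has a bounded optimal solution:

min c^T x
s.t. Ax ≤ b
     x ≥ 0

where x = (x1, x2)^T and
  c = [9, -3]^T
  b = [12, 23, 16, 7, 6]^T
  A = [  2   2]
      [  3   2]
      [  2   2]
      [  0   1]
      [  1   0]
The point (0, 6) satisfies every constraint, so the LP is feasible; the constraints give x1 ≤ 6 and x2 ≤ 7, which with x1, x2 ≥ 0 keep the feasible region inside a bounded box. A feasible, bounded LP attains a finite optimum at a vertex.

Bounded optimum: z* = -18 at (0, 6).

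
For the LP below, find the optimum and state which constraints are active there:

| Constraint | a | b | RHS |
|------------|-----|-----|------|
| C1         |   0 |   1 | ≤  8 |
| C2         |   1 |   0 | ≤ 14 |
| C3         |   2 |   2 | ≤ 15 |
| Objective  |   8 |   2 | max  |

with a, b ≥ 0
Optimal: a = 7.5, b = 0
Slack at optimum:
  C1: slack = 8
  C2: slack = 6.5
  C3: slack = 0 (binding)
  a ≥ 0: a = 7.5
  b ≥ 0: b = 0 (binding)
Binding constraints: C3, b ≥ 0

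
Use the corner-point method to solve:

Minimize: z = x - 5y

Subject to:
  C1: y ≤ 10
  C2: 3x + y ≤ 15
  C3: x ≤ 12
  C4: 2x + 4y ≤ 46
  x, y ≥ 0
x = 0, y = 10, z = -50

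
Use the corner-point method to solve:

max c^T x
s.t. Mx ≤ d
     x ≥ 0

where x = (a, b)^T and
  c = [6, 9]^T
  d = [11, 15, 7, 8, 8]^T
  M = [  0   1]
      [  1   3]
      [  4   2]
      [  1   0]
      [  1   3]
Each vertex is the intersection of two constraint boundaries that also satisfies all remaining constraints:
  a = 0 and b = 0 → (0, 0)
  4a + 2b = 7 and b = 0 → (1.75, 0)
  4a + 2b = 7 and a + 3b = 8 → (0.5, 2.5)
  a + 3b = 8 and a = 0 → (0, 2.667)

Evaluating z = 6a + 9b at each vertex:
  (0, 0): z = 0
  (1.75, 0): z = 10.5
  (0.5, 2.5): z = 25.5
  (0, 2.667): z = 24

The maximum is at (0.5, 2.5) with z = 25.5.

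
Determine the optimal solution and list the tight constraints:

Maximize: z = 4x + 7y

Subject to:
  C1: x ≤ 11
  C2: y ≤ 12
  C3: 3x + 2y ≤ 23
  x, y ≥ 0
Optimal: x = 0, y = 11.5
Slack at optimum:
  C1: slack = 11
  C2: slack = 0.5
  C3: slack = 0 (binding)
  x ≥ 0: x = 0 (binding)
  y ≥ 0: y = 11.5
Binding constraints: C3, x ≥ 0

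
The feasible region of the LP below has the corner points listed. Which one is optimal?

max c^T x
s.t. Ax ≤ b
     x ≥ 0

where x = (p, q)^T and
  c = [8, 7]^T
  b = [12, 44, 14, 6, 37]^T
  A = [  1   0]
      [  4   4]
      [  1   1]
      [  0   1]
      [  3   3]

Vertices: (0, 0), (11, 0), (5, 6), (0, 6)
(11, 0) with z = 88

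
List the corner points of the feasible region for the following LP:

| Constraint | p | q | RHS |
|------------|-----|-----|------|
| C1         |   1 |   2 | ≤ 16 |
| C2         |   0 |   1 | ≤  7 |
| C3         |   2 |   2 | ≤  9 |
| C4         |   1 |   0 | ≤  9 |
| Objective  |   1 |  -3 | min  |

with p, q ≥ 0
Each vertex is the intersection of two constraint boundaries that also satisfies all remaining constraints:
  p = 0 and q = 0 → (0, 0)
  2p + 2q = 9 and q = 0 → (4.5, 0)
  2p + 2q = 9 and p = 0 → (0, 4.5)

Vertices: (0, 0), (4.5, 0), (0, 4.5)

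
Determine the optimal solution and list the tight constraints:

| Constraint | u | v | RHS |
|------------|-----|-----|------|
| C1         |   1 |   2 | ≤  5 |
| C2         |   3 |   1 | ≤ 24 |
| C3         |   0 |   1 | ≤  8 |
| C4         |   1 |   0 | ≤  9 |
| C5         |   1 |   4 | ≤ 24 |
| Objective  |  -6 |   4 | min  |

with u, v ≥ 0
Optimal: u = 5, v = 0
Slack at optimum:
  C1: slack = 0 (binding)
  C2: slack = 9
  C3: slack = 8
  C4: slack = 4
  C5: slack = 19
  u ≥ 0: u = 5
  v ≥ 0: v = 0 (binding)
Binding constraints: C1, v ≥ 0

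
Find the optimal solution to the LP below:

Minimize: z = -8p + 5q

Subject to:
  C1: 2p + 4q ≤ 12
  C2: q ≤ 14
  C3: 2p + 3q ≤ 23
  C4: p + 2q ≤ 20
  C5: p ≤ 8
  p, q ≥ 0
Each vertex is the intersection of two constraint boundaries that also satisfies all remaining constraints:
  p = 0 and q = 0 → (0, 0)
  2p + 4q = 12 and q = 0 → (6, 0)
  2p + 4q = 12 and p = 0 → (0, 3)

Evaluating z = -8p + 5q at each vertex:
  (0, 0): z = 0
  (6, 0): z = -48
  (0, 3): z = 15

The minimum is at (6, 0) with z = -48.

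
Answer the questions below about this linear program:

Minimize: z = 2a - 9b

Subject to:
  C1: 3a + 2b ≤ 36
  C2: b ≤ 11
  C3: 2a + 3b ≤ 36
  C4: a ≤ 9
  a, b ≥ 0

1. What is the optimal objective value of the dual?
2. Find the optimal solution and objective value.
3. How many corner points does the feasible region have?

1. -99 (by strong duality, equal to the primal optimum)
2. a = 0, b = 11, z = -99
3. 6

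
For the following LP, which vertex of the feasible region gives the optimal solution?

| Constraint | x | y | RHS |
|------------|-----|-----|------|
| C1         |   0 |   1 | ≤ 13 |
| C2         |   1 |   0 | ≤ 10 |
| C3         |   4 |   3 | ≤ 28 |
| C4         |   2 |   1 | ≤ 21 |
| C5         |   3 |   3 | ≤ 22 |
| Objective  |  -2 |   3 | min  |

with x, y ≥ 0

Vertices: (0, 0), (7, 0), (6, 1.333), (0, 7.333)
Evaluating z = -2x + 3y at each vertex:
  (0, 0): z = 0
  (7, 0): z = -14
  (6, 1.333): z = -8
  (0, 7.333): z = 22

The smallest value is z = -14, attained at (7, 0).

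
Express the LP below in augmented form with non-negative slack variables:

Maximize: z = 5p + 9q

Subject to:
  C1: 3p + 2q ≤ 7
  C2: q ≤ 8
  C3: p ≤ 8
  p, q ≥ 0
max z = 5p + 9q

s.t.
  3p + 2q + s1 = 7
  q + s2 = 8
  p + s3 = 8
  p, q, s1, s2, s3 ≥ 0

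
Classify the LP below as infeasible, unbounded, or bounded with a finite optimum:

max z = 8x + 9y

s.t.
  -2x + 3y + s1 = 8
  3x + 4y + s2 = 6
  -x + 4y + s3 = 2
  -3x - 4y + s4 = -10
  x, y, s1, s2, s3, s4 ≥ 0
The row 3x + 4y + s2 = 6 with s2 ≥ 0 requires 3x + 4y ≤ 6, while the row -3x - 4y + s4 = -10 with s4 ≥ 0 is equivalent to 3x + 4y ≥ 10. Together they would need 10 ≤ 3x + 4y ≤ 6, which is impossible since 10 > 6. No point satisfies all constraints.

Infeasible: no point satisfies all constraints simultaneously.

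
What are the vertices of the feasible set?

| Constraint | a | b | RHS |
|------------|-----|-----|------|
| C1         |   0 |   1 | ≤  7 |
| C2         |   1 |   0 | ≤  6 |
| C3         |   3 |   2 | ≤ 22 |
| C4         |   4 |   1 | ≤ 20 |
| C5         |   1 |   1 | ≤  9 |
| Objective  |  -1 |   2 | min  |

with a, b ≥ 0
Each vertex is the intersection of two constraint boundaries that also satisfies all remaining constraints:
  a = 0 and b = 0 → (0, 0)
  4a + b = 20 and b = 0 → (5, 0)
  4a + b = 20 and a + b = 9 → (3.667, 5.333)
  b = 7 and a + b = 9 → (2, 7)
  b = 7 and a = 0 → (0, 7)

Vertices: (0, 0), (5, 0), (3.667, 5.333), (2, 7), (0, 7)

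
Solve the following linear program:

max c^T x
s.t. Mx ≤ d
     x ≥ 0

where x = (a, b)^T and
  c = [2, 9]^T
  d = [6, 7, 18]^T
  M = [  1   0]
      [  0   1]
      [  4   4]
a = 0, b = 4.5, z = 40.5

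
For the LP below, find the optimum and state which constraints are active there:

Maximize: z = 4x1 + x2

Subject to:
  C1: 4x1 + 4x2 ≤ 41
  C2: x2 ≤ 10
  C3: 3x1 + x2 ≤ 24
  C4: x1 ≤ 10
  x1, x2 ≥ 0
Optimal: x1 = 8, x2 = 0
Slack at optimum:
  C1: slack = 9
  C2: slack = 10
  C3: slack = 0 (binding)
  C4: slack = 2
  x1 ≥ 0: x1 = 8
  x2 ≥ 0: x2 = 0 (binding)
Binding constraints: C3, x2 ≥ 0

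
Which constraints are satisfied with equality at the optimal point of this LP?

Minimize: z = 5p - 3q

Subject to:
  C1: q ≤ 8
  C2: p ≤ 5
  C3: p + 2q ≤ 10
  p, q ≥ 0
Optimal: p = 0, q = 5
Binding: C3, p ≥ 0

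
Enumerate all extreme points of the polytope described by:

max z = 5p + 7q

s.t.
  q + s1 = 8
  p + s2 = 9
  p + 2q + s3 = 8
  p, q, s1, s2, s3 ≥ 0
Each vertex is the intersection of two constraint boundaries that also satisfies all remaining constraints:
  p = 0 and q = 0 → (0, 0)
  p + 2q = 8 and q = 0 → (8, 0)
  p + 2q = 8 and p = 0 → (0, 4)

Vertices: (0, 0), (8, 0), (0, 4)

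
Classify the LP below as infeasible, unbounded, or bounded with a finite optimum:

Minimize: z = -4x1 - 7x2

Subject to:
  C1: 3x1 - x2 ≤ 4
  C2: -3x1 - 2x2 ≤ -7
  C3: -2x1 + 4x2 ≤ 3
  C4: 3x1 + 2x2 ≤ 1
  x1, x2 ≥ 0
C4 requires 3x1 + 2x2 ≤ 1, while C2 (-3x1 - 2x2 ≤ -7) is equivalent to 3x1 + 2x2 ≥ 7. Together they would need 7 ≤ 3x1 + 2x2 ≤ 1, which is impossible since 7 > 1. No point satisfies all constraints.

Infeasible — the constraint set is empty.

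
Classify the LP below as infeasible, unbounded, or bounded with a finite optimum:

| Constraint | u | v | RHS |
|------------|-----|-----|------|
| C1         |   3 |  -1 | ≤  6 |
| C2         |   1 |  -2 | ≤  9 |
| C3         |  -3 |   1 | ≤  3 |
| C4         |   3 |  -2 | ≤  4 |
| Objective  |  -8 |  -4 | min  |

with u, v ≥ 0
Feasible point: (0, 0) satisfies every constraint, so the LP is feasible.
Direction d = (1, 3): for each constraint row a, a·d ≤ 0 —
  (3)(1) + (-1)(3) = 0 ≤ 0
  (1)(1) + (-2)(3) = -5 ≤ 0
  (-3)(1) + (1)(3) = 0 ≤ 0
  (3)(1) + (-2)(3) = -3 ≤ 0
and d ≥ 0, so (0, 0) + t·d stays feasible for every t ≥ 0. Along this ray z = -8u - 4v changes by -20 per unit t, so z → −∞.

The LP is unbounded; z can be made arbitrarily small.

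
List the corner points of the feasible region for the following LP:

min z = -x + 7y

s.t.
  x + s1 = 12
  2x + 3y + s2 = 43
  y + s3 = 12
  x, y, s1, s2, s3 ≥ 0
Each vertex is the intersection of two constraint boundaries that also satisfies all remaining constraints:
  x = 0 and y = 0 → (0, 0)
  x = 12 and y = 0 → (12, 0)
  x = 12 and 2x + 3y = 43 → (12, 6.333)
  2x + 3y = 43 and y = 12 → (3.5, 12)
  y = 12 and x = 0 → (0, 12)

Vertices: (0, 0), (12, 0), (12, 6.333), (3.5, 12), (0, 12)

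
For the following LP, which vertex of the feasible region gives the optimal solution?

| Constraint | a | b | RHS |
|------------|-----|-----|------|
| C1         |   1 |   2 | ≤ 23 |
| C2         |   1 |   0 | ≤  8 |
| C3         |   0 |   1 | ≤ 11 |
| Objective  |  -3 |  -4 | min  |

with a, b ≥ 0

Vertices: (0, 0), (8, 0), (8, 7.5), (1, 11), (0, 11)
(8, 7.5) with z = -54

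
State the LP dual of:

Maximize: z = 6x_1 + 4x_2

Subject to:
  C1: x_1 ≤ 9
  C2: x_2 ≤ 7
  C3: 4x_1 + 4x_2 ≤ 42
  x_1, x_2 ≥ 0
Minimize: z = 9y1 + 7y2 + 42y3

Subject to:
  C1: -y1 - 4y3 ≤ -6
  C2: -y2 - 4y3 ≤ -4
  y1, y2, y3 ≥ 0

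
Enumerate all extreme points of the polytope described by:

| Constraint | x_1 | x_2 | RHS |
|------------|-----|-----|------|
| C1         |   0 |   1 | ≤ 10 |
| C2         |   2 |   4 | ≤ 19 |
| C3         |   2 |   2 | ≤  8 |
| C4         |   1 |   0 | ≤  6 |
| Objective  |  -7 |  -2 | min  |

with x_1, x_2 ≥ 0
Each vertex is the intersection of two constraint boundaries that also satisfies all remaining constraints:
  x_1 = 0 and x_2 = 0 → (0, 0)
  2x_1 + 2x_2 = 8 and x_2 = 0 → (4, 0)
  2x_1 + 2x_2 = 8 and x_1 = 0 → (0, 4)

Vertices: (0, 0), (4, 0), (0, 4)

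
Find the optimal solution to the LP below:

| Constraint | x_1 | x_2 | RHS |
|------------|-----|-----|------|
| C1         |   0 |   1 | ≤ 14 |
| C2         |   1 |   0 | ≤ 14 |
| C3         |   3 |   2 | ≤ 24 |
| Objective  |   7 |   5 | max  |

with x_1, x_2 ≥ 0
Each vertex is the intersection of two constraint boundaries that also satisfies all remaining constraints:
  x_1 = 0 and x_2 = 0 → (0, 0)
  3x_1 + 2x_2 = 24 and x_2 = 0 → (8, 0)
  3x_1 + 2x_2 = 24 and x_1 = 0 → (0, 12)

Evaluating z = 7x_1 + 5x_2 at each vertex:
  (0, 0): z = 0
  (8, 0): z = 56
  (0, 12): z = 60

The maximum is at (0, 12) with z = 60.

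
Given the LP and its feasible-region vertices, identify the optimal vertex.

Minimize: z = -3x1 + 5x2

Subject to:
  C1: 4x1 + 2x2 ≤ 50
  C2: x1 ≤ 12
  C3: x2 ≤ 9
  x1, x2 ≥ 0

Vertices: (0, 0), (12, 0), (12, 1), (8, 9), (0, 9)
Evaluating z = -3x1 + 5x2 at each vertex:
  (0, 0): z = 0
  (12, 0): z = -36
  (12, 1): z = -31
  (8, 9): z = 21
  (0, 9): z = 45

The smallest value is z = -36, attained at (12, 0).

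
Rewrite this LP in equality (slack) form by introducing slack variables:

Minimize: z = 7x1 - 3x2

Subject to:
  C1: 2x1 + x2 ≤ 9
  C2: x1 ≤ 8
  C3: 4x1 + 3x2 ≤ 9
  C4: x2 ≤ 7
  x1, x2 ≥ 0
min z = 7x1 - 3x2

s.t.
  2x1 + x2 + s1 = 9
  x1 + s2 = 8
  4x1 + 3x2 + s3 = 9
  x2 + s4 = 7
  x1, x2, s1, s2, s3, s4 ≥ 0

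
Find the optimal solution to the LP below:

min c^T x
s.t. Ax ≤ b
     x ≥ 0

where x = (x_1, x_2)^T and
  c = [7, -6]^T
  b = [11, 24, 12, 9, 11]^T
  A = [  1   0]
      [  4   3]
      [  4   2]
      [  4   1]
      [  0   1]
x_1 = 0, x_2 = 6, z = -36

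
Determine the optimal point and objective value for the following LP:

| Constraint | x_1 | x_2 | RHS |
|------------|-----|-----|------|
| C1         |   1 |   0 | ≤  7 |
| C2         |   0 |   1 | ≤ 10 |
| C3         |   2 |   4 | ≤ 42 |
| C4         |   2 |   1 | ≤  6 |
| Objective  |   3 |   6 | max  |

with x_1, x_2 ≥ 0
Each vertex is the intersection of two constraint boundaries that also satisfies all remaining constraints:
  x_1 = 0 and x_2 = 0 → (0, 0)
  2x_1 + x_2 = 6 and x_2 = 0 → (3, 0)
  2x_1 + x_2 = 6 and x_1 = 0 → (0, 6)

Evaluating z = 3x_1 + 6x_2 at each vertex:
  (0, 0): z = 0
  (3, 0): z = 9
  (0, 6): z = 36

The maximum is at (0, 6) with z = 36.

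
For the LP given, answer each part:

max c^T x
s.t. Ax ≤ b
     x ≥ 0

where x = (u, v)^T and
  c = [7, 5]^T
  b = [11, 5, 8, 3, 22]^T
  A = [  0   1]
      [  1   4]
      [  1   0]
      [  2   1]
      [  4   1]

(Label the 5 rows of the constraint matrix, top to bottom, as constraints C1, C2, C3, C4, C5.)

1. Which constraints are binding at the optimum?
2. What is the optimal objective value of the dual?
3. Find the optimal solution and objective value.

1. C2, C4
2. 12 (by strong duality, equal to the primal optimum)
3. u = 1, v = 1, z = 12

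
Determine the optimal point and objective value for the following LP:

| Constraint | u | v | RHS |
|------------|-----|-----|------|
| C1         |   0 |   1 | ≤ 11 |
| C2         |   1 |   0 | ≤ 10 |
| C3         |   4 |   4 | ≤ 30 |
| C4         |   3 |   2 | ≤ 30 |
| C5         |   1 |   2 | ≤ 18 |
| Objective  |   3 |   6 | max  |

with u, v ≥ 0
Each vertex is the intersection of two constraint boundaries that also satisfies all remaining constraints:
  u = 0 and v = 0 → (0, 0)
  4u + 4v = 30 and v = 0 → (7.5, 0)
  4u + 4v = 30 and u = 0 → (0, 7.5)

Evaluating z = 3u + 6v at each vertex:
  (0, 0): z = 0
  (7.5, 0): z = 22.5
  (0, 7.5): z = 45

The maximum is at (0, 7.5) with z = 45.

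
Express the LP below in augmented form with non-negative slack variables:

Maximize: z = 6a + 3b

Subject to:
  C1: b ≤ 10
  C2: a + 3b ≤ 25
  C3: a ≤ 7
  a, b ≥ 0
max z = 6a + 3b

s.t.
  b + s1 = 10
  a + 3b + s2 = 25
  a + s3 = 7
  a, b, s1, s2, s3 ≥ 0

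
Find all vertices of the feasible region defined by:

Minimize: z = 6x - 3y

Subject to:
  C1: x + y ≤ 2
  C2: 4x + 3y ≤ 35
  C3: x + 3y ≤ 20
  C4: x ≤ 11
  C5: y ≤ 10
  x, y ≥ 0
Each vertex is the intersection of two constraint boundaries that also satisfies all remaining constraints:
  x = 0 and y = 0 → (0, 0)
  x + y = 2 and y = 0 → (2, 0)
  x + y = 2 and x = 0 → (0, 2)

Vertices: (0, 0), (2, 0), (0, 2)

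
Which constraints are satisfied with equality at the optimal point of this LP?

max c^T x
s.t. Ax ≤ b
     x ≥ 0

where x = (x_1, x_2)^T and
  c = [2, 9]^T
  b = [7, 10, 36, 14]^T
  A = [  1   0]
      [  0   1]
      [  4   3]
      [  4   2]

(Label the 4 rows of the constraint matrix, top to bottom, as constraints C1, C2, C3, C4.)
Optimal: x_1 = 0, x_2 = 7
Slack at optimum:
  C1: slack = 7
  C2: slack = 3
  C3: slack = 15
  C4: slack = 0 (binding)
  x_1 ≥ 0: x_1 = 0 (binding)
  x_2 ≥ 0: x_2 = 7
Binding constraints: C4, x_1 ≥ 0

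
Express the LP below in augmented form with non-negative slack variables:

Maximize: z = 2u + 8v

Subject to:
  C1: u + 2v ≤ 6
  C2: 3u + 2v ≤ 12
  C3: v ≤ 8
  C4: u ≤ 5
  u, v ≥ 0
max z = 2u + 8v

s.t.
  u + 2v + s1 = 6
  3u + 2v + s2 = 12
  v + s3 = 8
  u + s4 = 5
  u, v, s1, s2, s3, s4 ≥ 0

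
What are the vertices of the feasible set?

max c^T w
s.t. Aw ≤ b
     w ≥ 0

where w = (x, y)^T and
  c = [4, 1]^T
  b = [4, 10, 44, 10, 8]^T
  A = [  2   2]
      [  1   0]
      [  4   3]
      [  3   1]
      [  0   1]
Each vertex is the intersection of two constraint boundaries that also satisfies all remaining constraints:
  x = 0 and y = 0 → (0, 0)
  2x + 2y = 4 and y = 0 → (2, 0)
  2x + 2y = 4 and x = 0 → (0, 2)

Vertices: (0, 0), (2, 0), (0, 2)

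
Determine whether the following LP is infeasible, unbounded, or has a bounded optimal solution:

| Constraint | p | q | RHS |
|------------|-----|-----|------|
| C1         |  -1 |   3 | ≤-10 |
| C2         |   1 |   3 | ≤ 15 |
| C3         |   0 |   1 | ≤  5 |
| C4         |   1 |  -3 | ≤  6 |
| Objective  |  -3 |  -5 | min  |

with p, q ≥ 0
C4 requires p - 3q ≤ 6, while C1 (-p + 3q ≤ -10) is equivalent to p - 3q ≥ 10. Together they would need 10 ≤ p - 3q ≤ 6, which is impossible since 10 > 6. No point satisfies all constraints.

Infeasible: no point satisfies all constraints simultaneously.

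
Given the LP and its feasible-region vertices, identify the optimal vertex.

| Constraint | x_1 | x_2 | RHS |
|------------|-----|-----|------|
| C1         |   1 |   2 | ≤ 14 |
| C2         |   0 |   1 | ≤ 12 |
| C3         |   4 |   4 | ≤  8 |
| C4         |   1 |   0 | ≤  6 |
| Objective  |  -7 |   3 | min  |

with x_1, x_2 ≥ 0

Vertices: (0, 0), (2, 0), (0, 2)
Evaluating z = -7x_1 + 3x_2 at each vertex:
  (0, 0): z = 0
  (2, 0): z = -14
  (0, 2): z = 6

The smallest value is z = -14, attained at (2, 0).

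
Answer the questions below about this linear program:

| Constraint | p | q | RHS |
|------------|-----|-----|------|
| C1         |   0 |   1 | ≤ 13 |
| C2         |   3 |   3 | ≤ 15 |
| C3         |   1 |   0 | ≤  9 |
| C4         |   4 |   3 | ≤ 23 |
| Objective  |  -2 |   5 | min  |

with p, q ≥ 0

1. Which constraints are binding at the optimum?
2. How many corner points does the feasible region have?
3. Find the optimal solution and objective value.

1. C2, q ≥ 0
2. 3
3. p = 5, q = 0, z = -10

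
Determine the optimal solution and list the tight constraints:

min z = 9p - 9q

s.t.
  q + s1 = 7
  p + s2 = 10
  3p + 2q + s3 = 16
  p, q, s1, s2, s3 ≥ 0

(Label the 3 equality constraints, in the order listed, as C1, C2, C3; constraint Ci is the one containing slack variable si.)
Optimal: p = 0, q = 7
Slack at optimum:
  C1: slack = 0 (binding)
  C2: slack = 10
  C3: slack = 2
  p ≥ 0: p = 0 (binding)
  q ≥ 0: q = 7
Binding constraints: C1, p ≥ 0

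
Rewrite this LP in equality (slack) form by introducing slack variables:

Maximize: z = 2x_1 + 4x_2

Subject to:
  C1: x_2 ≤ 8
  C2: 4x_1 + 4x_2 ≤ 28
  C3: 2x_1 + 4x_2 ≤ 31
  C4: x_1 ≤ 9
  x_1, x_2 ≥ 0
max z = 2x_1 + 4x_2

s.t.
  x_2 + s1 = 8
  4x_1 + 4x_2 + s2 = 28
  2x_1 + 4x_2 + s3 = 31
  x_1 + s4 = 9
  x_1, x_2, s1, s2, s3, s4 ≥ 0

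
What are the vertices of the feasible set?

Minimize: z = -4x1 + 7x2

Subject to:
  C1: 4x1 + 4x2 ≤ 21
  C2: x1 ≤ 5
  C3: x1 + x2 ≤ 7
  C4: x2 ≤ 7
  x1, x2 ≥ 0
Each vertex is the intersection of two constraint boundaries that also satisfies all remaining constraints:
  x1 = 0 and x2 = 0 → (0, 0)
  x1 = 5 and x2 = 0 → (5, 0)
  4x1 + 4x2 = 21 and x1 = 5 → (5, 0.25)
  4x1 + 4x2 = 21 and x1 = 0 → (0, 5.25)

Vertices: (0, 0), (5, 0), (5, 0.25), (0, 5.25)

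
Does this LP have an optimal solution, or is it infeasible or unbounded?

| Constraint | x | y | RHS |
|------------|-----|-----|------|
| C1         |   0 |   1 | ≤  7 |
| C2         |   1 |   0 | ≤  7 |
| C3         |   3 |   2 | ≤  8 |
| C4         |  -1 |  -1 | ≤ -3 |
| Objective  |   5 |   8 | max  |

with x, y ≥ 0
The point (0, 4) satisfies every constraint, so the LP is feasible; the constraints give x ≤ 7 and y ≤ 7, which with x, y ≥ 0 keep the feasible region inside a bounded box. A feasible, bounded LP attains a finite optimum at a vertex.

Bounded optimum: z* = 32 at (0, 4).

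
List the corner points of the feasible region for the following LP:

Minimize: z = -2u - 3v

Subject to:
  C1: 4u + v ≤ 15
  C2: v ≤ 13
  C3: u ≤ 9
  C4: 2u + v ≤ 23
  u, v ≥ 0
Each vertex is the intersection of two constraint boundaries that also satisfies all remaining constraints:
  u = 0 and v = 0 → (0, 0)
  4u + v = 15 and v = 0 → (3.75, 0)
  4u + v = 15 and v = 13 → (0.5, 13)
  v = 13 and u = 0 → (0, 13)

Vertices: (0, 0), (3.75, 0), (0.5, 13), (0, 13)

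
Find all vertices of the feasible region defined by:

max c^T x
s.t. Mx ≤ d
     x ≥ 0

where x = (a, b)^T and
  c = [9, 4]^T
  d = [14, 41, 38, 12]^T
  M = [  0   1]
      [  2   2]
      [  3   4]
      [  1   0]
Each vertex is the intersection of two constraint boundaries that also satisfies all remaining constraints:
  a = 0 and b = 0 → (0, 0)
  a = 12 and b = 0 → (12, 0)
  3a + 4b = 38 and a = 12 → (12, 0.5)
  3a + 4b = 38 and a = 0 → (0, 9.5)

Vertices: (0, 0), (12, 0), (12, 0.5), (0, 9.5)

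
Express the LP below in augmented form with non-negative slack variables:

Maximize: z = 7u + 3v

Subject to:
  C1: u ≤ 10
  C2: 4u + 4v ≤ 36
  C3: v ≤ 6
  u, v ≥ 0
max z = 7u + 3v

s.t.
  u + s1 = 10
  4u + 4v + s2 = 36
  v + s3 = 6
  u, v, s1, s2, s3 ≥ 0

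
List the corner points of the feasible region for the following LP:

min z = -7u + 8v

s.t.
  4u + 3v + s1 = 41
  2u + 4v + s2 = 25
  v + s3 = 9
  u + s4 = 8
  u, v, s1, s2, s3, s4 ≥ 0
Each vertex is the intersection of two constraint boundaries that also satisfies all remaining constraints:
  u = 0 and v = 0 → (0, 0)
  u = 8 and v = 0 → (8, 0)
  2u + 4v = 25 and u = 8 → (8, 2.25)
  2u + 4v = 25 and u = 0 → (0, 6.25)

Vertices: (0, 0), (8, 0), (8, 2.25), (0, 6.25)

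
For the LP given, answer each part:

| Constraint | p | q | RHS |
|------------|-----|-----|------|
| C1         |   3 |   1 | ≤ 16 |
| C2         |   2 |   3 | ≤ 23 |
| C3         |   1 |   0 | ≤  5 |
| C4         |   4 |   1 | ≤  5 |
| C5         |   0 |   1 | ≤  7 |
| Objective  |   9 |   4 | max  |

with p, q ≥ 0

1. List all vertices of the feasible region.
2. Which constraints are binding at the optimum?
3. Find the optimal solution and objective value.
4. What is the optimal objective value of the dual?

1. (0, 0), (1.25, 0), (0, 5)
2. C4, p ≥ 0
3. p = 0, q = 5, z = 20
4. 20 (by strong duality, equal to the primal optimum)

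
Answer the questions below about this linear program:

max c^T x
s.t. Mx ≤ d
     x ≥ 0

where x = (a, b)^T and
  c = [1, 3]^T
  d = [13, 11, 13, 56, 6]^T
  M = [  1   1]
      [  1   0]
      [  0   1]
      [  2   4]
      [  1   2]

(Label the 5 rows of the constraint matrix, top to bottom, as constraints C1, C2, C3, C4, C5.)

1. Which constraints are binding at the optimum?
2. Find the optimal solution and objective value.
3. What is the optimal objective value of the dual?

1. C5, a ≥ 0
2. a = 0, b = 3, z = 9
3. 9 (by strong duality, equal to the primal optimum)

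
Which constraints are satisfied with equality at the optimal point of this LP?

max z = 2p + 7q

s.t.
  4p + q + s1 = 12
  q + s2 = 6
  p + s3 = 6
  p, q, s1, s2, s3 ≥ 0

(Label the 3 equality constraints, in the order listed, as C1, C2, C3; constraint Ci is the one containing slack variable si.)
Optimal: p = 1.5, q = 6
Binding: C1, C2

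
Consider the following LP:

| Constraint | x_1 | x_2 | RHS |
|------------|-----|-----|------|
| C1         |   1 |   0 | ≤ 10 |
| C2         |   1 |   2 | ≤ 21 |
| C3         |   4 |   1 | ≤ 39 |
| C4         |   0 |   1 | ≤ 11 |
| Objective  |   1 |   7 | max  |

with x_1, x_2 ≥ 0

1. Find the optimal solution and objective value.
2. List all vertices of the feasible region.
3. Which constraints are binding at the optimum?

1. x_1 = 0, x_2 = 10.5, z = 73.5
2. (0, 0), (9.75, 0), (8.143, 6.429), (0, 10.5)
3. C2, x_1 ≥ 0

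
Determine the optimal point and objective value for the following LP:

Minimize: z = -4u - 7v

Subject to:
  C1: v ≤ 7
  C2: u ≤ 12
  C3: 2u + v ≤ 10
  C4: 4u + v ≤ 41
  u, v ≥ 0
Each vertex is the intersection of two constraint boundaries that also satisfies all remaining constraints:
  u = 0 and v = 0 → (0, 0)
  2u + v = 10 and v = 0 → (5, 0)
  v = 7 and 2u + v = 10 → (1.5, 7)
  v = 7 and u = 0 → (0, 7)

Evaluating z = -4u - 7v at each vertex:
  (0, 0): z = 0
  (5, 0): z = -20
  (1.5, 7): z = -55
  (0, 7): z = -49

The minimum is at (1.5, 7) with z = -55.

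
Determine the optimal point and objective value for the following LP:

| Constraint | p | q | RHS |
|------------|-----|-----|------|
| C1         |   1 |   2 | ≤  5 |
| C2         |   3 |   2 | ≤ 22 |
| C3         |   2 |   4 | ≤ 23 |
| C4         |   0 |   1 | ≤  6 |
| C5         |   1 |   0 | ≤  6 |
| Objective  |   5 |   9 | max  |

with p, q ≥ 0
Each vertex is the intersection of two constraint boundaries that also satisfies all remaining constraints:
  p = 0 and q = 0 → (0, 0)
  p + 2q = 5 and q = 0 → (5, 0)
  p + 2q = 5 and p = 0 → (0, 2.5)

Evaluating z = 5p + 9q at each vertex:
  (0, 0): z = 0
  (5, 0): z = 25
  (0, 2.5): z = 22.5

The maximum is at (5, 0) with z = 25.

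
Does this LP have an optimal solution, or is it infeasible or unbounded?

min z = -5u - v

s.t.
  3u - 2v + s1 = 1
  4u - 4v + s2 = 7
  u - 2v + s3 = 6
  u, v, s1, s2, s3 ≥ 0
Feasible point: (0, 0) satisfies every constraint, so the LP is feasible.
Direction d = (0, 1): for each constraint row a, a·d ≤ 0 —
  (3)(0) + (-2)(1) = -2 ≤ 0
  (4)(0) + (-4)(1) = -4 ≤ 0
  (1)(0) + (-2)(1) = -2 ≤ 0
and d ≥ 0, so (0, 0) + t·d stays feasible for every t ≥ 0. Along this ray z = -5u - v changes by -1 per unit t, so z → −∞.

The LP is unbounded; z can be made arbitrarily small.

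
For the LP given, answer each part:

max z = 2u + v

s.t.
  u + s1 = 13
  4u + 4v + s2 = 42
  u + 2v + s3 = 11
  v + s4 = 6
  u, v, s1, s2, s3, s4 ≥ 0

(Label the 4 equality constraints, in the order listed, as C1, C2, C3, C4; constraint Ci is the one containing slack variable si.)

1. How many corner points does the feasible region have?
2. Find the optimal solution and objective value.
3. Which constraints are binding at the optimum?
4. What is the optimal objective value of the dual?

1. 4
2. u = 10.5, v = 0, z = 21
3. C2, v ≥ 0
4. 21 (by strong duality, equal to the primal optimum)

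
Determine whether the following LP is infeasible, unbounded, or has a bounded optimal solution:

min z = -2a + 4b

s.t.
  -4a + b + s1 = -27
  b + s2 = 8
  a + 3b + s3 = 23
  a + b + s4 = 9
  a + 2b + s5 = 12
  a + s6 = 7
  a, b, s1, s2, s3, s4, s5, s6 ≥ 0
The point (7, 0) satisfies every constraint, so the LP is feasible; the constraints give a ≤ 7 and b ≤ 8, which with a, b ≥ 0 keep the feasible region inside a bounded box. A feasible, bounded LP attains a finite optimum at a vertex.

Evaluating z = -2a + 4b at each vertex:
  (6.75, 0): z = -13.5
  (7, 0): z = -14
  (7, 1): z = -10

The LP has an optimal solution: (7, 0) with z = -14.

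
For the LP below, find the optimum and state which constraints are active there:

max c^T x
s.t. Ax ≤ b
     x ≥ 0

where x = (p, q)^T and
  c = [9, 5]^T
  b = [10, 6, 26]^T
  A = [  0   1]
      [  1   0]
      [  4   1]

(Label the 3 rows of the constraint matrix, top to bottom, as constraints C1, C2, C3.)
Optimal: p = 4, q = 10
Slack at optimum:
  C1: slack = 0 (binding)
  C2: slack = 2
  C3: slack = 0 (binding)
  p ≥ 0: p = 4
  q ≥ 0: q = 10
Binding constraints: C1, C3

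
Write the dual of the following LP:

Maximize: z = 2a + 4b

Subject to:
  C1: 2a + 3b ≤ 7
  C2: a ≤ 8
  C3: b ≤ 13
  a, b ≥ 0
Minimize: z = 7y1 + 8y2 + 13y3

Subject to:
  C1: -2y1 - y2 ≤ -2
  C2: -3y1 - y3 ≤ -4
  y1, y2, y3 ≥ 0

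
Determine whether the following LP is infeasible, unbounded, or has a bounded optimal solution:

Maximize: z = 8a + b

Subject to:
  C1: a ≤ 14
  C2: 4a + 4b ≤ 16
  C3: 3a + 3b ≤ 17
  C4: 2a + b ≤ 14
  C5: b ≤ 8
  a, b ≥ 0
The point (4, 0) satisfies every constraint, so the LP is feasible; the constraints give a ≤ 14 and b ≤ 8, which with a, b ≥ 0 keep the feasible region inside a bounded box. A feasible, bounded LP attains a finite optimum at a vertex.

Evaluating z = 8a + b at each vertex:
  (0, 0): z = 0
  (4, 0): z = 32
  (0, 4): z = 4

Feasible with finite optimum z* = 32 at (4, 0).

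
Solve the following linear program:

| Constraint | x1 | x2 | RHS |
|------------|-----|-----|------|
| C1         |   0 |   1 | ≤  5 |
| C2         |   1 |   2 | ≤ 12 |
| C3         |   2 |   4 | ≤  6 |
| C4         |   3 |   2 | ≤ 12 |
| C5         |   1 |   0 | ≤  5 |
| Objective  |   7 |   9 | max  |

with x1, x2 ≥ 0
Each vertex is the intersection of two constraint boundaries that also satisfies all remaining constraints:
  x1 = 0 and x2 = 0 → (0, 0)
  2x1 + 4x2 = 6 and x2 = 0 → (3, 0)
  2x1 + 4x2 = 6 and x1 = 0 → (0, 1.5)

Evaluating z = 7x1 + 9x2 at each vertex:
  (0, 0): z = 0
  (3, 0): z = 21
  (0, 1.5): z = 13.5

The maximum is at (3, 0) with z = 21.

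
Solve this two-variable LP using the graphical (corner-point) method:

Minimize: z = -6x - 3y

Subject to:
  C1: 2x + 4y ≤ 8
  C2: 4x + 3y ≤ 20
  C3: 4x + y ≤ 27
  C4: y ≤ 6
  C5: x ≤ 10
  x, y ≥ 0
x = 4, y = 0, z = -24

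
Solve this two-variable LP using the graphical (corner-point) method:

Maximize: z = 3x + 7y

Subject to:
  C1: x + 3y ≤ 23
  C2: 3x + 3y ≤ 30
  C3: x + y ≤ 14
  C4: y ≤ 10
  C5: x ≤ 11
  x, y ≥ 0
x = 3.5, y = 6.5, z = 56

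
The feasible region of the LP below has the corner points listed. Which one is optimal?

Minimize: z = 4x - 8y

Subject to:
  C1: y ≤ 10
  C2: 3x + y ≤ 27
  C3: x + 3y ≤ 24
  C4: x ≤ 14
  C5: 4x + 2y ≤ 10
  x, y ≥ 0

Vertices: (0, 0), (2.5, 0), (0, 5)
Evaluating z = 4x - 8y at each vertex:
  (0, 0): z = 0
  (2.5, 0): z = 10
  (0, 5): z = -40

The smallest value is z = -40, attained at (0, 5).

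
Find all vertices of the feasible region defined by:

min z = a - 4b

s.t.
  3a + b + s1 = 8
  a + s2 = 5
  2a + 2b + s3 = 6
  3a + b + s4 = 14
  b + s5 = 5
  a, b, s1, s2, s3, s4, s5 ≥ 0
Each vertex is the intersection of two constraint boundaries that also satisfies all remaining constraints:
  a = 0 and b = 0 → (0, 0)
  3a + b = 8 and b = 0 → (2.667, 0)
  3a + b = 8 and 2a + 2b = 6 → (2.5, 0.5)
  2a + 2b = 6 and a = 0 → (0, 3)

Vertices: (0, 0), (2.667, 0), (2.5, 0.5), (0, 3)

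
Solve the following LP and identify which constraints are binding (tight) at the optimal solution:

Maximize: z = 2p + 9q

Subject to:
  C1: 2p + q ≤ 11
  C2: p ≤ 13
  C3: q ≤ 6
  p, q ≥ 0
Optimal: p = 2.5, q = 6
Binding: C1, C3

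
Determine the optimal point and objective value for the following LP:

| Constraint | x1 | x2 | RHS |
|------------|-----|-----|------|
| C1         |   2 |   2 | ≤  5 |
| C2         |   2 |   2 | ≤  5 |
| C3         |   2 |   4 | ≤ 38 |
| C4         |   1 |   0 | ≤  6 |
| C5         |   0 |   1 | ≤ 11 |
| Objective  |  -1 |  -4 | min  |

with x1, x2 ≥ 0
x1 = 0, x2 = 2.5, z = -10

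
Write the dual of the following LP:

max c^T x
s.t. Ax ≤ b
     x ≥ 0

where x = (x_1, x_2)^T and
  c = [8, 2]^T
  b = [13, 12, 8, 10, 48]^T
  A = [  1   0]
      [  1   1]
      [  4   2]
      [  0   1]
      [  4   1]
Minimize: z = 13y1 + 12y2 + 8y3 + 10y4 + 48y5

Subject to:
  C1: -y1 - y2 - 4y3 - 4y5 ≤ -8
  C2: -y2 - 2y3 - y4 - y5 ≤ -2
  y1, y2, y3, y4, y5 ≥ 0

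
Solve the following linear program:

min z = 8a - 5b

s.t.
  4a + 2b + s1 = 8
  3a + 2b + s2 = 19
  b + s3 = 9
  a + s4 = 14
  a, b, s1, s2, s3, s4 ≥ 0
a = 0, b = 4, z = -20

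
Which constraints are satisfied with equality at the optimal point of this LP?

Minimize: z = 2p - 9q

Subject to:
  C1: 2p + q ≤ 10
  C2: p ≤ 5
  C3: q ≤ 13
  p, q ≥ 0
Optimal: p = 0, q = 10
Slack at optimum:
  C1: slack = 0 (binding)
  C2: slack = 5
  C3: slack = 3
  p ≥ 0: p = 0 (binding)
  q ≥ 0: q = 10
Binding constraints: C1, p ≥ 0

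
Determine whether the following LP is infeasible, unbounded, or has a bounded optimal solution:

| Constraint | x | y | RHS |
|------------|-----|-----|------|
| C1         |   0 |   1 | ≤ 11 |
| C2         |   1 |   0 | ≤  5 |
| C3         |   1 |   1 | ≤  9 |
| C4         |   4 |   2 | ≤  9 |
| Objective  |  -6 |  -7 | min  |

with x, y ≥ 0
The point (0, 4.5) satisfies every constraint, so the LP is feasible; the constraints give x ≤ 5 and y ≤ 11, which with x, y ≥ 0 keep the feasible region inside a bounded box. A feasible, bounded LP attains a finite optimum at a vertex.

Evaluating z = -6x - 7y at each vertex:
  (0, 0): z = 0
  (2.25, 0): z = -13.5
  (0, 4.5): z = -31.5

The LP has an optimal solution: (0, 4.5) with z = -31.5.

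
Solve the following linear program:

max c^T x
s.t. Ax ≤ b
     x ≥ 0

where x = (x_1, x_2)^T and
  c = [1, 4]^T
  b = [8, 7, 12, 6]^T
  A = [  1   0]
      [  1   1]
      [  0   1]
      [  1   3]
x_1 = 0, x_2 = 2, z = 8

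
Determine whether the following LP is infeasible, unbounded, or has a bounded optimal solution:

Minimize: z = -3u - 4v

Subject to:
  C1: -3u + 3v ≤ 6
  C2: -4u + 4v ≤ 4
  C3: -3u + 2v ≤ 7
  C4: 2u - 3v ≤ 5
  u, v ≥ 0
Feasible point: (0, 0) satisfies every constraint, so the LP is feasible.
Direction d = (1, 1): for each constraint row a, a·d ≤ 0 —
  (-3)(1) + (3)(1) = 0 ≤ 0
  (-4)(1) + (4)(1) = 0 ≤ 0
  (-3)(1) + (2)(1) = -1 ≤ 0
  (2)(1) + (-3)(1) = -1 ≤ 0
and d ≥ 0, so (0, 0) + t·d stays feasible for every t ≥ 0. Along this ray z = -3u - 4v changes by -7 per unit t, so z → −∞.

Unbounded — the objective can decrease without bound over the feasible region.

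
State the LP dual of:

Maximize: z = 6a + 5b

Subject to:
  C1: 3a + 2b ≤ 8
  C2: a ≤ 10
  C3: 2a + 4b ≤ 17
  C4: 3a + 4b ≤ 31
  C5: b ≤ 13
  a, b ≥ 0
Minimize: z = 8y1 + 10y2 + 17y3 + 31y4 + 13y5

Subject to:
  C1: -3y1 - y2 - 2y3 - 3y4 ≤ -6
  C2: -2y1 - 4y3 - 4y4 - y5 ≤ -5
  y1, y2, y3, y4, y5 ≥ 0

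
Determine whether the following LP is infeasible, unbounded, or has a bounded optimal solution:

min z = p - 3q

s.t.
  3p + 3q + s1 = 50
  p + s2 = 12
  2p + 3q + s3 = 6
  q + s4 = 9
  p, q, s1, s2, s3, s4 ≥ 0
The point (0, 2) satisfies every constraint, so the LP is feasible; the constraints give p ≤ 12 and q ≤ 9, which with p, q ≥ 0 keep the feasible region inside a bounded box. A feasible, bounded LP attains a finite optimum at a vertex.

Evaluating z = p - 3q at each vertex:
  (0, 0): z = 0
  (3, 0): z = 3
  (0, 2): z = -6

Feasible with finite optimum z* = -6 at (0, 2).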